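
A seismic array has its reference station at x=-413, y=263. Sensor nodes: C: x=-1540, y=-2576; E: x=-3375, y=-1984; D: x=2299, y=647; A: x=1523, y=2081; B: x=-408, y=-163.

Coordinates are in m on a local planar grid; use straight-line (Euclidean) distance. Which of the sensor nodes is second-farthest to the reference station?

C

Distances from the reference station (x=-413, y=263):
E: 3717.9 m
C: 3054.5 m
D: 2739.1 m
A: 2655.8 m
B: 426.0 m
The second-farthest is C at 3054.5 m.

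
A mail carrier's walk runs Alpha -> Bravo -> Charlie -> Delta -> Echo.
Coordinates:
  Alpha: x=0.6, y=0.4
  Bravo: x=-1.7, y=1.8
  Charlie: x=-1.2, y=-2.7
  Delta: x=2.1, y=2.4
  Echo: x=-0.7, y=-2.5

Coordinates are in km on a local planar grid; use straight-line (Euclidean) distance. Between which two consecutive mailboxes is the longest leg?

Leg distances:
Alpha→Bravo: 2.7 km
Bravo→Charlie: 4.5 km
Charlie→Delta: 6.1 km
Delta→Echo: 5.6 km
The longest leg is Charlie–Delta at 6.1 km.

Charlie–Delta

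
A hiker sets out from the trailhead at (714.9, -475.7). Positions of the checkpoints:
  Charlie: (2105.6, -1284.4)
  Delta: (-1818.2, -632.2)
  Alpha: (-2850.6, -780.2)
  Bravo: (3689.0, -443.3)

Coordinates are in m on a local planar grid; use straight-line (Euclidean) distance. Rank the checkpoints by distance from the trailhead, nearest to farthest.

Distance from the trailhead at (714.9, -475.7) to each:
Charlie (2105.6, -1284.4): 1608.7 m
Delta (-1818.2, -632.2): 2537.9 m
Bravo (3689.0, -443.3): 2974.3 m
Alpha (-2850.6, -780.2): 3578.5 m

Charlie, Delta, Bravo, Alpha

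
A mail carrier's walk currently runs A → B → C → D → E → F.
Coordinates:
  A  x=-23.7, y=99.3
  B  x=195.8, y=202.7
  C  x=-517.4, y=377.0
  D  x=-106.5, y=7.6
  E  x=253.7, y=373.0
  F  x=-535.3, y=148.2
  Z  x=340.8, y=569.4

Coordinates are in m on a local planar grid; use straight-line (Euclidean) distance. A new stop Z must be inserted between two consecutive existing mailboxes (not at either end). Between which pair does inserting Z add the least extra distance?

Added distance for inserting Z between each consecutive pair:
A–B: 746.5 m
B–C: 539.6 m
C–D: 1045.1 m
D–E: 419.9 m
E–F: 366.5 m
Smallest added distance is 366.5 m, inserting between E and F.

between E and F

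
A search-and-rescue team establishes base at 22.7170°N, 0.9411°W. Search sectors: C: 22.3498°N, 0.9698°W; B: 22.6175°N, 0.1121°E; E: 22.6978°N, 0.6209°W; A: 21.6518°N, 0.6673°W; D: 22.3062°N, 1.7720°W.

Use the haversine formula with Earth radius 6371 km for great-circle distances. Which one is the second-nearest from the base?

C

Distances from the base (22.7170°N, 0.9411°W):
E: 32.9 km
C: 40.9 km
D: 96.8 km
B: 108.6 km
A: 121.8 km
The second-nearest is C at 40.9 km.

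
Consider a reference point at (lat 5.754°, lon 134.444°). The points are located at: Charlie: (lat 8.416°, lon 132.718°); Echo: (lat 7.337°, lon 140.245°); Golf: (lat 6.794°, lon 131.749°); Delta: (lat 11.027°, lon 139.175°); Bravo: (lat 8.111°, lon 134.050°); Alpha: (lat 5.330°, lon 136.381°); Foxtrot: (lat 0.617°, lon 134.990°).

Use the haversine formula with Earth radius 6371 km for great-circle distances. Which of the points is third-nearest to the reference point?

Distance to each, sorted:
Alpha: 219.5 km
Bravo: 265.7 km
Golf: 319.5 km
Charlie: 352.0 km
Foxtrot: 574.4 km
Echo: 664.5 km
Delta: 783.9 km
The third-nearest is Golf at 319.5 km.

Golf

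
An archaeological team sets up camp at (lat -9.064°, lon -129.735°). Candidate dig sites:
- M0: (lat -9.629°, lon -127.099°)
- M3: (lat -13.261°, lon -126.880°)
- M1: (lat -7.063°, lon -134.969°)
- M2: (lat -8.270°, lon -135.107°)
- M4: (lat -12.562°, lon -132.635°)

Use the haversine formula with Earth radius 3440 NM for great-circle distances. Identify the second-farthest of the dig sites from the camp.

M2

Distance to each, sorted:
M1: 333.5 NM
M2: 322.4 NM
M3: 302.9 NM
M4: 270.8 NM
M0: 159.8 NM
The second-farthest is M2 at 322.4 NM.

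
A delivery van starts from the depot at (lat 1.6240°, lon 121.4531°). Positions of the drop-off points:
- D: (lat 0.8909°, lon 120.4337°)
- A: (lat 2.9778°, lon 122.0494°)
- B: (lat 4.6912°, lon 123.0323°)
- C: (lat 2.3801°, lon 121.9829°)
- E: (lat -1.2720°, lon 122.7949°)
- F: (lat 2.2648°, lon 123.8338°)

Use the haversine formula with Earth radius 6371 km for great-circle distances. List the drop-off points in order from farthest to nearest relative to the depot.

B, E, F, A, D, C

Distances from the depot:
B (lat 4.6912°, lon 123.0323°): 383.5 km
E (lat -1.2720°, lon 122.7949°): 354.9 km
F (lat 2.2648°, lon 123.8338°): 274.0 km
A (lat 2.9778°, lon 122.0494°): 164.5 km
D (lat 0.8909°, lon 120.4337°): 139.6 km
C (lat 2.3801°, lon 121.9829°): 102.6 km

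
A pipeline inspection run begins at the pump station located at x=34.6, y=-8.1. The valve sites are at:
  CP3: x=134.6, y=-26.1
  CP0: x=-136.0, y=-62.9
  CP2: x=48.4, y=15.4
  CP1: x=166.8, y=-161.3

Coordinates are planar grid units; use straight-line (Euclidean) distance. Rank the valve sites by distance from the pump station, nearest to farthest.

CP2, CP3, CP0, CP1

Computing each straight-line distance from x=34.6, y=-8.1:
CP2 x=48.4, y=15.4: 27.3
CP3 x=134.6, y=-26.1: 101.6
CP0 x=-136.0, y=-62.9: 179.2
CP1 x=166.8, y=-161.3: 202.4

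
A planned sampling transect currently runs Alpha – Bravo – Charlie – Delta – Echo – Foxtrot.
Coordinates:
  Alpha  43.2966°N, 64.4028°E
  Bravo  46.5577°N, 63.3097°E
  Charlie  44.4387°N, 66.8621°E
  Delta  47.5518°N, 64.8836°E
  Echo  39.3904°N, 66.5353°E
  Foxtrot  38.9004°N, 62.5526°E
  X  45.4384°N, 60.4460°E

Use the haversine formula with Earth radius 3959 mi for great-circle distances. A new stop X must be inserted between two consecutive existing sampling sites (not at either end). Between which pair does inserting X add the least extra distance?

Added distance for inserting X between each consecutive pair:
Alpha–Bravo: 171.2 mi
Bravo–Charlie: 253.1 mi
Charlie–Delta: 342.7 mi
Delta–Echo: 207.0 mi
Echo–Foxtrot: 768.7 mi
Smallest added distance is 171.2 mi, inserting between Alpha and Bravo.

between Alpha and Bravo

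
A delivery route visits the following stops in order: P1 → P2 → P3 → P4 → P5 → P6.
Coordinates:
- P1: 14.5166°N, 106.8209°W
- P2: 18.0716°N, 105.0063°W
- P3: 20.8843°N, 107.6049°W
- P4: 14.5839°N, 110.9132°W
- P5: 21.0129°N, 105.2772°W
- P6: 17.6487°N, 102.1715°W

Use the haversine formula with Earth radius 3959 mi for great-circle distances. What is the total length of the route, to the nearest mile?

Leg distances:
P1→P2: 273.5 mi  (cumulative 273.5 mi)
P2→P3: 257.7 mi  (cumulative 531.2 mi)
P3→P4: 486.7 mi  (cumulative 1017.9 mi)
P4→P5: 578.5 mi  (cumulative 1596.4 mi)
P5→P6: 308.3 mi  (cumulative 1904.7 mi)
Total route length ≈ 1905 mi.

1905 mi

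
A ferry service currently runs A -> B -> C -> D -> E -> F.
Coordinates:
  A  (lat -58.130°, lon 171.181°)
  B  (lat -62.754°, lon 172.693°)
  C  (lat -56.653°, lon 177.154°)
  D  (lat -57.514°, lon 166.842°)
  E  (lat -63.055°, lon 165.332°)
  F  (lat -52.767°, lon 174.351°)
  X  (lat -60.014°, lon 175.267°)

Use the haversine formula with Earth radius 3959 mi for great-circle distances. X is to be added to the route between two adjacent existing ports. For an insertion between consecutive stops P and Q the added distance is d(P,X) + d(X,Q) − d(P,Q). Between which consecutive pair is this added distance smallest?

Added distance for inserting X between each consecutive pair:
A–B: 78.8 mi
B–C: 0.6 mi
C–D: 198.2 mi
D–E: 349.4 mi
E–F: 107.7 mi
Smallest added distance is 0.6 mi, inserting between B and C.

between B and C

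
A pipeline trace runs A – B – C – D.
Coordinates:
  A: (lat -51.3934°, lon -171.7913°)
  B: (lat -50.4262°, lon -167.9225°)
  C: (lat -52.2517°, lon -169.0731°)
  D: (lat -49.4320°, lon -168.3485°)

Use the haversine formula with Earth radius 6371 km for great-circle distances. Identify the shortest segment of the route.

Leg distances:
A→B: 291.8 km
B→C: 218.1 km
C→D: 317.6 km
The shortest leg is B–C at 218.1 km.

B–C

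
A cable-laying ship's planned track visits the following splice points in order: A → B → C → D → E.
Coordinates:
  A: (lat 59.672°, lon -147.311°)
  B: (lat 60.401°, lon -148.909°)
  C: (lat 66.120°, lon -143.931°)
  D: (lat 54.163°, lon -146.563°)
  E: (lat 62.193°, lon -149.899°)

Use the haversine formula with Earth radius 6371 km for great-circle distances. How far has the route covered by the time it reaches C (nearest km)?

Leg distances:
A→B: 120.2 km  (cumulative 120.2 km)
B→C: 682.4 km  (cumulative 802.6 km)
Cumulative distance at C ≈ 803 km.

803 km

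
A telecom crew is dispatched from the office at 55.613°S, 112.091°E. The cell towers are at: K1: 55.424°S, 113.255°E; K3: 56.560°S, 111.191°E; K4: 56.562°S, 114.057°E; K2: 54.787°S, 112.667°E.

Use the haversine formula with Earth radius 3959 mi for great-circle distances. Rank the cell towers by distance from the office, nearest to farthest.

Distance from the office at 55.613°S, 112.091°E to each:
K1 55.424°S, 113.255°E: 47.4 mi
K2 54.787°S, 112.667°E: 61.4 mi
K3 56.560°S, 111.191°E: 74.1 mi
K4 56.562°S, 114.057°E: 100.2 mi

K1, K2, K3, K4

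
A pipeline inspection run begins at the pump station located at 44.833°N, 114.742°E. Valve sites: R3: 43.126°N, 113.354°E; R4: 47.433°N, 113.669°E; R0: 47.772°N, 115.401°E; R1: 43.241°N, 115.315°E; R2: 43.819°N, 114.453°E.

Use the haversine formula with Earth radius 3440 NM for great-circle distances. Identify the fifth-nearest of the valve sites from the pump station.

Distance to each, sorted:
R2: 62.1 NM
R1: 98.7 NM
R3: 118.7 NM
R4: 162.4 NM
R0: 178.6 NM
The fifth-nearest is R0 at 178.6 NM.

R0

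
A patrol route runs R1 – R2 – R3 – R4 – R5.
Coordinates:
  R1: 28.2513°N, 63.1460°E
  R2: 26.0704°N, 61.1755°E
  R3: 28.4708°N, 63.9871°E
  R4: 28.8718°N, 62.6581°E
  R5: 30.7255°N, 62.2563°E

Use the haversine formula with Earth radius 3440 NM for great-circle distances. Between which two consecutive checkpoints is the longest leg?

R2–R3

Leg distances:
R1→R2: 168.0 NM
R2→R3: 208.0 NM
R3→R4: 74.0 NM
R4→R5: 113.2 NM
The longest leg is R2–R3 at 208.0 NM.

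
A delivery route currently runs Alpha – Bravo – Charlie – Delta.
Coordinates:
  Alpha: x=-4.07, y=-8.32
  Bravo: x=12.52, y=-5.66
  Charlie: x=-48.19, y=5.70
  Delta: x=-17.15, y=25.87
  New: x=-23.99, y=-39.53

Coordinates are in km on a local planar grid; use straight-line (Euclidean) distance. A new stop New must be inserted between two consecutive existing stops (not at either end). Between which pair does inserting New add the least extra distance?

Added distance for inserting New between each consecutive pair:
Alpha–Bravo: 70.0 km
Bravo–Charlie: 39.3 km
Charlie–Delta: 80.0 km
Smallest added distance is 39.3 km, inserting between Bravo and Charlie.

between Bravo and Charlie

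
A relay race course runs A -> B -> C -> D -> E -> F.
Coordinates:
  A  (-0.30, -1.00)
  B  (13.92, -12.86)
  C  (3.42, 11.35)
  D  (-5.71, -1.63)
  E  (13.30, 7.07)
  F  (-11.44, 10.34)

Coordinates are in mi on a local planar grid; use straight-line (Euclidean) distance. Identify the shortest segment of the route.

C–D

Leg distances:
A→B: 18.5 mi
B→C: 26.4 mi
C→D: 15.9 mi
D→E: 20.9 mi
E→F: 25.0 mi
The shortest leg is C–D at 15.9 mi.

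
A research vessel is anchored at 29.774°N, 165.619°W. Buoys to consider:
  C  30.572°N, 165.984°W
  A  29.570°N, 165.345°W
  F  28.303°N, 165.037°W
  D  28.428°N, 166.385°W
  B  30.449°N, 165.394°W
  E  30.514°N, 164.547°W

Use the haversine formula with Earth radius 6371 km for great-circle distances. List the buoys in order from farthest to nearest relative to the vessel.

Distance from the vessel at 29.774°N, 165.619°W to each:
F 28.303°N, 165.037°W: 173.1 km
D 28.428°N, 166.385°W: 167.1 km
E 30.514°N, 164.547°W: 131.9 km
C 30.572°N, 165.984°W: 95.4 km
B 30.449°N, 165.394°W: 78.1 km
A 29.570°N, 165.345°W: 34.9 km

F, D, E, C, B, A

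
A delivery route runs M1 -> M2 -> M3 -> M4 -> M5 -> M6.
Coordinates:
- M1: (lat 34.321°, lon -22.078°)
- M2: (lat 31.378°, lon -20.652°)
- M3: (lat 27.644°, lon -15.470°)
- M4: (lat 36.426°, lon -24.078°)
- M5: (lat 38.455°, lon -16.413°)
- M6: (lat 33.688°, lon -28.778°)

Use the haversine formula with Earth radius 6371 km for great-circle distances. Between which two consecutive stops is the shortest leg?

M1–M2

Leg distances:
M1→M2: 353.3 km
M2→M3: 650.9 km
M3→M4: 1268.4 km
M4→M5: 713.1 km
M5→M6: 1229.8 km
The shortest leg is M1–M2 at 353.3 km.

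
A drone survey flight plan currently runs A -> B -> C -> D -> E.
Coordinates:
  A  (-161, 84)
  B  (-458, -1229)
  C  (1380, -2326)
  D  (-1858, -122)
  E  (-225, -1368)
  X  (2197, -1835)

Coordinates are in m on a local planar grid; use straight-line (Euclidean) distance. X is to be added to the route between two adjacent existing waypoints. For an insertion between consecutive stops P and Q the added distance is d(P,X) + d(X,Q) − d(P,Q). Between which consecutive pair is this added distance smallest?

Added distance for inserting X between each consecutive pair:
A–B: 4417.3 m
B–C: 1536.0 m
C–D: 1438.2 m
D–E: 4814.5 m
Smallest added distance is 1438.2 m, inserting between C and D.

between C and D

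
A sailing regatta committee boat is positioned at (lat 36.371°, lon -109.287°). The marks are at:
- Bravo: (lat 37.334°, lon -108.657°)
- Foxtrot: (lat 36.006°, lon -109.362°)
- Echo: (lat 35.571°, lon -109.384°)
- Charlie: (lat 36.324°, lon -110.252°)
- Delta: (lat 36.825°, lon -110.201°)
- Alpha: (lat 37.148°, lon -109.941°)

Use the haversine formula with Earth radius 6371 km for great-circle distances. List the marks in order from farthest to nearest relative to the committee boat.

Distances from the committee boat:
Bravo (lat 37.334°, lon -108.657°): 120.9 km
Alpha (lat 37.148°, lon -109.941°): 104.2 km
Delta (lat 36.825°, lon -110.201°): 95.9 km
Echo (lat 35.571°, lon -109.384°): 89.4 km
Charlie (lat 36.324°, lon -110.252°): 86.6 km
Foxtrot (lat 36.006°, lon -109.362°): 41.1 km

Bravo, Alpha, Delta, Echo, Charlie, Foxtrot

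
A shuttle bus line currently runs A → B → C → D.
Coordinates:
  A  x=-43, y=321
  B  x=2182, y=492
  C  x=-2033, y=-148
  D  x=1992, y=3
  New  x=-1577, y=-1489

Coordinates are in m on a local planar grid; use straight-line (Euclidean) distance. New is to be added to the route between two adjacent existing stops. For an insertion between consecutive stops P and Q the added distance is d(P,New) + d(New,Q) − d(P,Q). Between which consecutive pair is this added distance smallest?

Added distance for inserting New between each consecutive pair:
A–B: 4390.1 m
B–C: 1402.2 m
C–D: 1256.9 m
Smallest added distance is 1256.9 m, inserting between C and D.

between C and D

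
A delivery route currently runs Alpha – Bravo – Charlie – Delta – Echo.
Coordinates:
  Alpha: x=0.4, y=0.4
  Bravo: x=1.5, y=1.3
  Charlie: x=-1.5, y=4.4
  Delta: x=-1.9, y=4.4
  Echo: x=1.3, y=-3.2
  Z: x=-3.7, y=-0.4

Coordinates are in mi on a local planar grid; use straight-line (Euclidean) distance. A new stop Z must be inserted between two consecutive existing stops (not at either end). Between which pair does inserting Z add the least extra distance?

Added distance for inserting Z between each consecutive pair:
Alpha–Bravo: 8.2 mi
Bravo–Charlie: 6.4 mi
Charlie–Delta: 10.0 mi
Delta–Echo: 2.6 mi
Smallest added distance is 2.6 mi, inserting between Delta and Echo.

between Delta and Echo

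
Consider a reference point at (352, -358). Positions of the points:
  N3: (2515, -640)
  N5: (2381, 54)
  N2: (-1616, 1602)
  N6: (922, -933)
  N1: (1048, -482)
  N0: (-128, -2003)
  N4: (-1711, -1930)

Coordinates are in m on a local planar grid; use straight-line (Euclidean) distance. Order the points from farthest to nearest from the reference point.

N2, N4, N3, N5, N0, N6, N1

Distances from the reference point:
N2 (-1616, 1602): 2777.5 m
N4 (-1711, -1930): 2593.7 m
N3 (2515, -640): 2181.3 m
N5 (2381, 54): 2070.4 m
N0 (-128, -2003): 1713.6 m
N6 (922, -933): 809.6 m
N1 (1048, -482): 707.0 m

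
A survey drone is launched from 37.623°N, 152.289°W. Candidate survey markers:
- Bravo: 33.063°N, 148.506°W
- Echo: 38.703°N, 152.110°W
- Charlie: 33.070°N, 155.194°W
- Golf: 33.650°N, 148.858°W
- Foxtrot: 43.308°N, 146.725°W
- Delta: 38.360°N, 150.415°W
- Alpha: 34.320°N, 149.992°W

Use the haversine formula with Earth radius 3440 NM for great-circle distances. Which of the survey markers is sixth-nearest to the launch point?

Bravo

Distance to each, sorted:
Echo: 65.4 NM
Delta: 99.1 NM
Alpha: 227.5 NM
Golf: 291.4 NM
Charlie: 308.1 NM
Bravo: 330.5 NM
Foxtrot: 425.3 NM
The sixth-nearest is Bravo at 330.5 NM.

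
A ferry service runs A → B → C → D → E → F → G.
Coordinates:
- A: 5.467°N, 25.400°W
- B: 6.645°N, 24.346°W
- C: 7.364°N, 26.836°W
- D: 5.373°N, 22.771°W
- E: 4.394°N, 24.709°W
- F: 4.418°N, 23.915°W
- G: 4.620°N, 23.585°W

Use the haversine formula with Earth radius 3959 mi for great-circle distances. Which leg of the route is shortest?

Leg distances:
A→B: 109.0 mi
B→C: 177.8 mi
C→D: 311.2 mi
D→E: 149.6 mi
E→F: 54.7 mi
F→G: 26.7 mi
The shortest leg is F–G at 26.7 mi.

F–G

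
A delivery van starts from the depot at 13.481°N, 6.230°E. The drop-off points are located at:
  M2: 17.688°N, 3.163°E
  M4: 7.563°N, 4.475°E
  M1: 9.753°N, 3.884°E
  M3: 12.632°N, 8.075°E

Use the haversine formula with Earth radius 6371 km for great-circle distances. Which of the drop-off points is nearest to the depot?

M3

Distances from the depot (13.481°N, 6.230°E):
M3: 221.0 km
M1: 486.9 km
M2: 571.6 km
M4: 685.4 km
The nearest is M3 at 221.0 km.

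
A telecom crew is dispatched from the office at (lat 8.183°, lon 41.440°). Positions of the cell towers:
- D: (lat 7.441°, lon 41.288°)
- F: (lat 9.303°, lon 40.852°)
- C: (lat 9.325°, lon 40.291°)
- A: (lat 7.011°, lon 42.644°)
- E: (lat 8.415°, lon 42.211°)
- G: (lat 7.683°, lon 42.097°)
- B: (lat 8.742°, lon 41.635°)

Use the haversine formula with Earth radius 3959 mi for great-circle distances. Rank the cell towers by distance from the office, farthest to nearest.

Distance from the office at (lat 8.183°, lon 41.440°) to each:
A (lat 7.011°, lon 42.644°): 115.6 mi
C (lat 9.325°, lon 40.291°): 111.3 mi
F (lat 9.303°, lon 40.852°): 87.2 mi
G (lat 7.683°, lon 42.097°): 56.7 mi
E (lat 8.415°, lon 42.211°): 55.1 mi
D (lat 7.441°, lon 41.288°): 52.3 mi
B (lat 8.742°, lon 41.635°): 40.9 mi

A, C, F, G, E, D, B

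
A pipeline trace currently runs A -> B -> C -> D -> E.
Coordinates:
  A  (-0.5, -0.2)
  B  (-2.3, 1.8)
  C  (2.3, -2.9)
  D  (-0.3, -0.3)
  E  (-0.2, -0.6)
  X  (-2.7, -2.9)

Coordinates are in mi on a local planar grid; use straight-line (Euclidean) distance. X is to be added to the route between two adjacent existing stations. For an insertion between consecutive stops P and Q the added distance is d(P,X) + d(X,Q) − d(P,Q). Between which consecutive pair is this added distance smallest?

Added distance for inserting X between each consecutive pair:
A–B: 5.5 mi
B–C: 3.1 mi
C–D: 4.9 mi
D–E: 6.6 mi
Smallest added distance is 3.1 mi, inserting between B and C.

between B and C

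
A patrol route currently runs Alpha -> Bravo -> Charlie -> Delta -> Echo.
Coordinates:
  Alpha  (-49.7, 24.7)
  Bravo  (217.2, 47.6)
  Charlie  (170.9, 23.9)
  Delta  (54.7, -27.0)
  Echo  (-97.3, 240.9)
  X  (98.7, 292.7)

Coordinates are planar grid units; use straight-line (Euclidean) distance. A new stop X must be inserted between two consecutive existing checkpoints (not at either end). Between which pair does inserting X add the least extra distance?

between Delta and Echo

Added distance for inserting X between each consecutive pair:
Alpha–Bravo: 310.7
Bravo–Charlie: 498.6
Charlie–Delta: 474.2
Delta–Echo: 217.4
Smallest added distance is 217.4, inserting between Delta and Echo.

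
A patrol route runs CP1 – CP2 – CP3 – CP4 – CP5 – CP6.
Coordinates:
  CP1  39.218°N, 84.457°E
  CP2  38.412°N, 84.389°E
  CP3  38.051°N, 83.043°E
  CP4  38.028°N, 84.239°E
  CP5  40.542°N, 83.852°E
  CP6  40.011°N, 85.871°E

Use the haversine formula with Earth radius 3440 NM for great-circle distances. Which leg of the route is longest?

CP4–CP5

Leg distances:
CP1→CP2: 48.5 NM
CP2→CP3: 67.1 NM
CP3→CP4: 56.6 NM
CP4→CP5: 152.0 NM
CP5→CP6: 97.8 NM
The longest leg is CP4–CP5 at 152.0 NM.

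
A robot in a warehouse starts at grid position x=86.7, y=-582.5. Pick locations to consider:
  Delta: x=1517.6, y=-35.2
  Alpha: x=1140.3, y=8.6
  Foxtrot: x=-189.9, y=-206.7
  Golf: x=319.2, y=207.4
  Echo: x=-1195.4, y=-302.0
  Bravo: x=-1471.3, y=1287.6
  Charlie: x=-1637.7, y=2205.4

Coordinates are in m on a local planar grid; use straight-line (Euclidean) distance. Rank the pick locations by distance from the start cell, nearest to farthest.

Foxtrot, Golf, Alpha, Echo, Delta, Bravo, Charlie

Computing each straight-line distance from x=86.7, y=-582.5:
Foxtrot x=-189.9, y=-206.7: 466.6 m
Golf x=319.2, y=207.4: 823.4 m
Alpha x=1140.3, y=8.6: 1208.1 m
Echo x=-1195.4, y=-302.0: 1312.4 m
Delta x=1517.6, y=-35.2: 1532.0 m
Bravo x=-1471.3, y=1287.6: 2434.1 m
Charlie x=-1637.7, y=2205.4: 3278.1 m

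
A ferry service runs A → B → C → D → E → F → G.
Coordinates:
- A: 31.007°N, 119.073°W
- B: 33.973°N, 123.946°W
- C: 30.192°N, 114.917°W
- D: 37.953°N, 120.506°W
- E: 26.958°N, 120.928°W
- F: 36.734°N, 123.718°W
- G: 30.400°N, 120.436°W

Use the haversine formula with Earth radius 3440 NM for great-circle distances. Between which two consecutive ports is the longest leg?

Leg distances:
A→B: 304.3 NM
B→C: 512.1 NM
C→D: 542.3 NM
D→E: 660.5 NM
E→F: 603.9 NM
F→G: 414.1 NM
The longest leg is D–E at 660.5 NM.

D–E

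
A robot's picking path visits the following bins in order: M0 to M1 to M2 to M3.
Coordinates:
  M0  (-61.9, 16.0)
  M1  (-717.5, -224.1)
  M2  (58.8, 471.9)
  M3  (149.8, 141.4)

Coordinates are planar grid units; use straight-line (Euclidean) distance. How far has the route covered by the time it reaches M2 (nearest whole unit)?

Leg distances:
M0→M1: 698.2  (cumulative 698.2)
M1→M2: 1042.6  (cumulative 1740.8)
Cumulative distance at M2 ≈ 1741.

1741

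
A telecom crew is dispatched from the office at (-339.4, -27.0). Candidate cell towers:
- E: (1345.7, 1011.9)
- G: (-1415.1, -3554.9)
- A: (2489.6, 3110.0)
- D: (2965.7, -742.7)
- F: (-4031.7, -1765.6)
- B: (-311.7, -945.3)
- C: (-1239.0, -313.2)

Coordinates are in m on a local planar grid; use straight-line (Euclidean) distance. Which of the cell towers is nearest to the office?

B

Distances from the office ((-339.4, -27.0)):
B: 918.7 m
C: 944.0 m
E: 1979.6 m
D: 3381.7 m
G: 3688.3 m
F: 4081.2 m
A: 4224.2 m
The nearest is B at 918.7 m.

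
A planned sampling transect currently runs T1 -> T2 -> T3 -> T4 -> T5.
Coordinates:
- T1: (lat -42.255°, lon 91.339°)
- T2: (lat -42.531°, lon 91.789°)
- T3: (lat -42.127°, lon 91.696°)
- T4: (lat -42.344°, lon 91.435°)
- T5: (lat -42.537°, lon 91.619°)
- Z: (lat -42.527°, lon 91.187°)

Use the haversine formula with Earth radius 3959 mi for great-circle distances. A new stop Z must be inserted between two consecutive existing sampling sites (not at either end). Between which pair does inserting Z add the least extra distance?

Added distance for inserting Z between each consecutive pair:
T1–T2: 21.1 mi
T2–T3: 40.3 mi
T3–T4: 35.8 mi
T4–T5: 23.6 mi
Smallest added distance is 21.1 mi, inserting between T1 and T2.

between T1 and T2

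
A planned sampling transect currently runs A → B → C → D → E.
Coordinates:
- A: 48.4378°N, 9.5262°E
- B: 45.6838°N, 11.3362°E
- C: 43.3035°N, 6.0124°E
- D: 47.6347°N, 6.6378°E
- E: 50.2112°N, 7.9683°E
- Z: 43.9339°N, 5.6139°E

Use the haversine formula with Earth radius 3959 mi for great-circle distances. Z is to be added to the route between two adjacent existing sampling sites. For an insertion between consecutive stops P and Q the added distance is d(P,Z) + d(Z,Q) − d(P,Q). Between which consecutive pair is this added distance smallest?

between C and D

Added distance for inserting Z between each consecutive pair:
A–B: 459.9 mi
B–C: 43.7 mi
C–D: 7.5 mi
D–E: 520.0 mi
Smallest added distance is 7.5 mi, inserting between C and D.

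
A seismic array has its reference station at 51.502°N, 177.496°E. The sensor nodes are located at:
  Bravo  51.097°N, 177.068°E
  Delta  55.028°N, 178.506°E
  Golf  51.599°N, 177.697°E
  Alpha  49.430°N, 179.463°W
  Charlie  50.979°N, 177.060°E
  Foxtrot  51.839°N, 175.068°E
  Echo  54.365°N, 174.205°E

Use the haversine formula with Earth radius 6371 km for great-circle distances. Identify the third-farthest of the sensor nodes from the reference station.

Alpha

Distance to each, sorted:
Delta: 397.8 km
Echo: 387.2 km
Alpha: 315.2 km
Foxtrot: 171.6 km
Charlie: 65.6 km
Bravo: 54.0 km
Golf: 17.6 km
The third-farthest is Alpha at 315.2 km.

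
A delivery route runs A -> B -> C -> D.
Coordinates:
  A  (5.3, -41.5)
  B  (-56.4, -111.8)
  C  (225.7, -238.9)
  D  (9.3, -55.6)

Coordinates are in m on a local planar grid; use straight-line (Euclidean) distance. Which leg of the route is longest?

B–C

Leg distances:
A→B: 93.5 m
B→C: 309.4 m
C→D: 283.6 m
The longest leg is B–C at 309.4 m.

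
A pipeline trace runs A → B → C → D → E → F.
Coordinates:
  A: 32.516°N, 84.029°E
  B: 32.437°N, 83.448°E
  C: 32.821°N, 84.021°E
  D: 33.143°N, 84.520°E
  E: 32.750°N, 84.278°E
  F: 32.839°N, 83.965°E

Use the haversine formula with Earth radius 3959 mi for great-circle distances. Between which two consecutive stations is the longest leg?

Leg distances:
A→B: 34.3 mi
B→C: 42.6 mi
C→D: 36.5 mi
D→E: 30.6 mi
E→F: 19.2 mi
The longest leg is B–C at 42.6 mi.

B–C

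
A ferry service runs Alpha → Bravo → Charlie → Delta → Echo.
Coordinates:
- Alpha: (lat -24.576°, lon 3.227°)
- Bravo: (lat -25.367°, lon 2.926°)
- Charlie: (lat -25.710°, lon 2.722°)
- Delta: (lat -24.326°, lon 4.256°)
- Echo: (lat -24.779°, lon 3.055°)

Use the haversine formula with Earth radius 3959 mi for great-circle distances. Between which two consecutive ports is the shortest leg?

Bravo–Charlie

Leg distances:
Alpha→Bravo: 57.8 mi
Bravo→Charlie: 26.9 mi
Charlie→Delta: 135.5 mi
Delta→Echo: 81.7 mi
The shortest leg is Bravo–Charlie at 26.9 mi.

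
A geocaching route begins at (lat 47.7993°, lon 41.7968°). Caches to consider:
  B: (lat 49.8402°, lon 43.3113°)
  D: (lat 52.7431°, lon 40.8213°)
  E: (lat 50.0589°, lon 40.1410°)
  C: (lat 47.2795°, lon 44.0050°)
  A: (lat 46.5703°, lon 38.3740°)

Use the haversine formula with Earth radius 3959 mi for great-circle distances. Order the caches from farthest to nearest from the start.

D, A, E, B, C

Computing each great-circle distance from (lat 47.7993°, lon 41.7968°):
D (lat 52.7431°, lon 40.8213°): 344.3 mi
A (lat 46.5703°, lon 38.3740°): 181.8 mi
E (lat 50.0589°, lon 40.1410°): 173.3 mi
B (lat 49.8402°, lon 43.3113°): 156.9 mi
C (lat 47.2795°, lon 44.0050°): 109.1 mi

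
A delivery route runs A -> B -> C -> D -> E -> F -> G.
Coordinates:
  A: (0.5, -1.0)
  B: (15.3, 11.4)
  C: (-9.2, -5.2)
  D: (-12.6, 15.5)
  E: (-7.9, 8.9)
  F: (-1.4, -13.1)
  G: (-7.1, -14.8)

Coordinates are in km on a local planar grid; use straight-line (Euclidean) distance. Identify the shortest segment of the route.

F–G

Leg distances:
A→B: 19.3 km
B→C: 29.6 km
C→D: 21.0 km
D→E: 8.1 km
E→F: 22.9 km
F→G: 5.9 km
The shortest leg is F–G at 5.9 km.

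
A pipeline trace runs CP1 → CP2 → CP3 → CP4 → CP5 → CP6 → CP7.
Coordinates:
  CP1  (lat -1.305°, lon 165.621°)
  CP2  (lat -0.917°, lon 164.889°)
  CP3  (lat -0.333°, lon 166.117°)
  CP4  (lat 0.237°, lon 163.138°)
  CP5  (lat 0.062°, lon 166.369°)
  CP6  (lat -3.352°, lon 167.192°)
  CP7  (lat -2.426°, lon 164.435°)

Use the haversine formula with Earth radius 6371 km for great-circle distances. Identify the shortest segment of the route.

CP1–CP2

Leg distances:
CP1→CP2: 92.1 km
CP2→CP3: 151.2 km
CP3→CP4: 337.3 km
CP4→CP5: 359.8 km
CP5→CP6: 390.5 km
CP6→CP7: 323.0 km
The shortest leg is CP1–CP2 at 92.1 km.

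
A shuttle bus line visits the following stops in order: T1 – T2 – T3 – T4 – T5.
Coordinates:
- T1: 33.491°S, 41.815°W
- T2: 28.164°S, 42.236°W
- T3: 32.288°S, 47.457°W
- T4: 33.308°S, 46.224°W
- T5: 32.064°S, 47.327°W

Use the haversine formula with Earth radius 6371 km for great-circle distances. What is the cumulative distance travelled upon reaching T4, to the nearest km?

Leg distances:
T1→T2: 593.7 km  (cumulative 593.7 km)
T2→T3: 679.4 km  (cumulative 1273.1 km)
T3→T4: 161.7 km  (cumulative 1434.8 km)
Cumulative distance at T4 ≈ 1435 km.

1435 km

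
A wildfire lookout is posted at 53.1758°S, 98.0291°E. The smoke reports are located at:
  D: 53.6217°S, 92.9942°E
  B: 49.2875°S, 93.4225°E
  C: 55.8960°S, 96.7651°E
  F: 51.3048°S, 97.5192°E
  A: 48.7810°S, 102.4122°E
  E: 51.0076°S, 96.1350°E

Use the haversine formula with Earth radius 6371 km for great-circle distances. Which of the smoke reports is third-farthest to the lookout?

D

Distance to each, sorted:
A: 576.8 km
B: 538.1 km
D: 337.4 km
C: 313.3 km
E: 273.6 km
F: 210.9 km
The third-farthest is D at 337.4 km.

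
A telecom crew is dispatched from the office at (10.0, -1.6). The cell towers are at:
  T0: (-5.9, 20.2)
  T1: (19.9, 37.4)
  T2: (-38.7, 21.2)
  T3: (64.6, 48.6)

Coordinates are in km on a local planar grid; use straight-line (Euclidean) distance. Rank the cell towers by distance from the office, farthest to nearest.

T3, T2, T1, T0

Computing each straight-line distance from (10.0, -1.6):
T3 (64.6, 48.6): 74.2 km
T2 (-38.7, 21.2): 53.8 km
T1 (19.9, 37.4): 40.2 km
T0 (-5.9, 20.2): 27.0 km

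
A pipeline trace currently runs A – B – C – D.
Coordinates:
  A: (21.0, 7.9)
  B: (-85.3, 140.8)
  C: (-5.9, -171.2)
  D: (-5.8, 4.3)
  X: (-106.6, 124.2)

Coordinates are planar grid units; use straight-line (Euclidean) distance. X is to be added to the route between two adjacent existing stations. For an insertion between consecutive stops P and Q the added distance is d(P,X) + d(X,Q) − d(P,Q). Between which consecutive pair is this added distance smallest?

Added distance for inserting X between each consecutive pair:
A–B: 29.5
B–C: 17.2
C–D: 293.2
Smallest added distance is 17.2, inserting between B and C.

between B and C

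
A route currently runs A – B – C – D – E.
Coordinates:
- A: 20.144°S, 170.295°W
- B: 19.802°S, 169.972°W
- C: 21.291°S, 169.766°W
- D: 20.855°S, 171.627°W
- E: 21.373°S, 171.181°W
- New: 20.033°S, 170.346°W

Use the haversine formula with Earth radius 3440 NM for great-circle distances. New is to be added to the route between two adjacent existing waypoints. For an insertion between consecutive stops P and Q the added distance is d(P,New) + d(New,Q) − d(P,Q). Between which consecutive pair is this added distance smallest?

Added distance for inserting New between each consecutive pair:
A–B: 5.1 NM
B–C: 17.4 NM
C–D: 62.1 NM
D–E: 140.6 NM
Smallest added distance is 5.1 NM, inserting between A and B.

between A and B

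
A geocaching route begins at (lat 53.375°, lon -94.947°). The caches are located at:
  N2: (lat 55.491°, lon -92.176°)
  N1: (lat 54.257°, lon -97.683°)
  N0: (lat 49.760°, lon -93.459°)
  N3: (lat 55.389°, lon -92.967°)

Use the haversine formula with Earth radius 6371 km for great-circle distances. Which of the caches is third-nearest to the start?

Distances from the start ((lat 53.375°, lon -94.947°)):
N1: 204.6 km
N3: 258.0 km
N2: 295.7 km
N0: 414.9 km
The third-nearest is N2 at 295.7 km.

N2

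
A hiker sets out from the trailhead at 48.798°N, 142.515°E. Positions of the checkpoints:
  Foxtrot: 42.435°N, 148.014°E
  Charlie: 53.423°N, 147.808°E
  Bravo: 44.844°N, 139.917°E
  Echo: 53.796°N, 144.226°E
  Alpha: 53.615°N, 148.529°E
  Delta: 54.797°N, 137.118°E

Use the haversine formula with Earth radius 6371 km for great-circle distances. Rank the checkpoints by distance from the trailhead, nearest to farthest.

Bravo, Echo, Charlie, Alpha, Delta, Foxtrot

Distance from the trailhead at 48.798°N, 142.515°E to each:
Bravo 44.844°N, 139.917°E: 482.0 km
Echo 53.796°N, 144.226°E: 568.3 km
Charlie 53.423°N, 147.808°E: 632.9 km
Alpha 53.615°N, 148.529°E: 679.5 km
Delta 54.797°N, 137.118°E: 762.8 km
Foxtrot 42.435°N, 148.014°E: 826.2 km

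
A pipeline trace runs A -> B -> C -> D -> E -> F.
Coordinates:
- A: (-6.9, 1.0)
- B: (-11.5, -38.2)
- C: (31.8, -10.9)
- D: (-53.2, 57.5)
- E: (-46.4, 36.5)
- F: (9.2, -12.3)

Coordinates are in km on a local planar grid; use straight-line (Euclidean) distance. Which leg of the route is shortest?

Leg distances:
A→B: 39.5 km
B→C: 51.2 km
C→D: 109.1 km
D→E: 22.1 km
E→F: 74.0 km
The shortest leg is D–E at 22.1 km.

D–E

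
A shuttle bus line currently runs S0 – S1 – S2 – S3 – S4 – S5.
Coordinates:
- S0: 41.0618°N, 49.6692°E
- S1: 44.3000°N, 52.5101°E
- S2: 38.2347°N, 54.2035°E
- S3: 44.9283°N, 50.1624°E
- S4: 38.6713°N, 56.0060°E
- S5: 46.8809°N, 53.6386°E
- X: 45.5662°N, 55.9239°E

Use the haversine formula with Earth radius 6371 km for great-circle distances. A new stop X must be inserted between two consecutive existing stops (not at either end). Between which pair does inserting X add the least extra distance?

between S4 and S5

Added distance for inserting X between each consecutive pair:
S0–S1: 586.5 km
S1–S2: 441.8 km
S2–S3: 467.6 km
S3–S4: 376.0 km
S4–S5: 62.4 km
Smallest added distance is 62.4 km, inserting between S4 and S5.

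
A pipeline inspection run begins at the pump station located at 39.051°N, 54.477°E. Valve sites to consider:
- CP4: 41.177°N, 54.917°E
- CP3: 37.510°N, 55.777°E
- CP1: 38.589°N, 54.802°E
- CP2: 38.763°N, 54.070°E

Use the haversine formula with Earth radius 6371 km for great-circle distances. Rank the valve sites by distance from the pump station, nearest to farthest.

Computing each great-circle distance from 39.051°N, 54.477°E:
CP2 38.763°N, 54.070°E: 47.6 km
CP1 38.589°N, 54.802°E: 58.6 km
CP3 37.510°N, 55.777°E: 205.5 km
CP4 41.177°N, 54.917°E: 239.3 km

CP2, CP1, CP3, CP4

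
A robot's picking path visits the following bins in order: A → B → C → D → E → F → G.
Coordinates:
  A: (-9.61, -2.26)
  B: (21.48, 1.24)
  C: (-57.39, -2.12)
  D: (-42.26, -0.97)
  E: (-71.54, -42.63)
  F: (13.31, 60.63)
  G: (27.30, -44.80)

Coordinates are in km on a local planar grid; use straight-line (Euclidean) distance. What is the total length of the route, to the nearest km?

Leg distances:
A→B: 31.3 km  (cumulative 31.3 km)
B→C: 78.9 km  (cumulative 110.2 km)
C→D: 15.2 km  (cumulative 125.4 km)
D→E: 50.9 km  (cumulative 176.3 km)
E→F: 133.6 km  (cumulative 310.0 km)
F→G: 106.4 km  (cumulative 416.3 km)
Total route length ≈ 416 km.

416 km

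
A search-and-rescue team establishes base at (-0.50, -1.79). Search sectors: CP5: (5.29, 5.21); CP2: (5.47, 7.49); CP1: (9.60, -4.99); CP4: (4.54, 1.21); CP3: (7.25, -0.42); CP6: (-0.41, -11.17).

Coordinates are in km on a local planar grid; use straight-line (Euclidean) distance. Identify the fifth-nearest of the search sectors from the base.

Distance to each, sorted:
CP4: 5.9 km
CP3: 7.9 km
CP5: 9.1 km
CP6: 9.4 km
CP1: 10.6 km
CP2: 11.0 km
The fifth-nearest is CP1 at 10.6 km.

CP1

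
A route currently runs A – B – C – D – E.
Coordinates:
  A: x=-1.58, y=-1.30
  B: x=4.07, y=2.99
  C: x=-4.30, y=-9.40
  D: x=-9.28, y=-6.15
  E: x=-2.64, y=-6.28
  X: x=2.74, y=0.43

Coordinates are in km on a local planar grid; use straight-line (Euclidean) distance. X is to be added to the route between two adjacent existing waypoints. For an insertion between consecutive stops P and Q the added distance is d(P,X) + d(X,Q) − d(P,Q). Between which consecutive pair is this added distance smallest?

between B and C

Added distance for inserting X between each consecutive pair:
A–B: 0.4 km
B–C: 0.0 km
C–D: 19.8 km
D–E: 15.7 km
Smallest added distance is 0.0 km, inserting between B and C.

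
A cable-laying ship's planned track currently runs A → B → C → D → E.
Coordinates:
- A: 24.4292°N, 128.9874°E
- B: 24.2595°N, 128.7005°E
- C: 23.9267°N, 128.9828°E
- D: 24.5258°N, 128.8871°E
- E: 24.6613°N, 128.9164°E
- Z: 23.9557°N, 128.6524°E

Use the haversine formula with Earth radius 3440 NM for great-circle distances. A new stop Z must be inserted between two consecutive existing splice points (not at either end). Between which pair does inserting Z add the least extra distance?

Added distance for inserting Z between each consecutive pair:
A–B: 33.6 NM
B–C: 11.4 NM
C–D: 18.4 NM
D–E: 73.0 NM
Smallest added distance is 11.4 NM, inserting between B and C.

between B and C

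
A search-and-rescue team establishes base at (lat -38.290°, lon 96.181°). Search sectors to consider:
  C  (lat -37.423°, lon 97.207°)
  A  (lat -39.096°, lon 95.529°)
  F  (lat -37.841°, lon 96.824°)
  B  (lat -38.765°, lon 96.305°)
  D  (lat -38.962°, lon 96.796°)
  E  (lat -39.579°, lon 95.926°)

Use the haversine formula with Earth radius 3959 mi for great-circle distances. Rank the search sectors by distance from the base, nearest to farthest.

Computing each great-circle distance from (lat -38.290°, lon 96.181°):
B (lat -38.765°, lon 96.305°): 33.5 mi
F (lat -37.841°, lon 96.824°): 46.8 mi
D (lat -38.962°, lon 96.796°): 57.1 mi
A (lat -39.096°, lon 95.529°): 65.9 mi
C (lat -37.423°, lon 97.207°): 82.0 mi
E (lat -39.579°, lon 95.926°): 90.1 mi

B, F, D, A, C, E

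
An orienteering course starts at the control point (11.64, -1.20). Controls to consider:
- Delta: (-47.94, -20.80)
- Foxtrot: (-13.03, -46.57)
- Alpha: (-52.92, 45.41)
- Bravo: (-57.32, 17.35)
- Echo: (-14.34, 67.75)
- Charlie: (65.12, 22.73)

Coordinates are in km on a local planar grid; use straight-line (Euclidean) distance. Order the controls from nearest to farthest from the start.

Distance from the start at (11.64, -1.20) to each:
Foxtrot (-13.03, -46.57): 51.6 km
Charlie (65.12, 22.73): 58.6 km
Delta (-47.94, -20.80): 62.7 km
Bravo (-57.32, 17.35): 71.4 km
Echo (-14.34, 67.75): 73.7 km
Alpha (-52.92, 45.41): 79.6 km

Foxtrot, Charlie, Delta, Bravo, Echo, Alpha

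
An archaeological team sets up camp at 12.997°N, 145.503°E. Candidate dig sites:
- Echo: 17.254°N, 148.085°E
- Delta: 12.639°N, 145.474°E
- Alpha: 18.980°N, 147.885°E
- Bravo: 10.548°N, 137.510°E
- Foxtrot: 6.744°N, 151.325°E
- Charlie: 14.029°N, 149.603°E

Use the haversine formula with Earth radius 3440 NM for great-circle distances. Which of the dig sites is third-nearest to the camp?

Echo

Distance to each, sorted:
Delta: 21.6 NM
Charlie: 247.2 NM
Echo: 296.2 NM
Alpha: 384.6 NM
Bravo: 492.2 NM
Foxtrot: 509.3 NM
The third-nearest is Echo at 296.2 NM.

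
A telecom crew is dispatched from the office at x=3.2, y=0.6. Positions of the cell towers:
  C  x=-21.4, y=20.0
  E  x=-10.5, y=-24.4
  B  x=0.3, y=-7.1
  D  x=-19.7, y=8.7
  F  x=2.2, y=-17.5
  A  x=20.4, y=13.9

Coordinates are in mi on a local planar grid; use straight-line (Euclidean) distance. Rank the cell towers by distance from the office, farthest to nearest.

C, E, D, A, F, B

Computing each straight-line distance from x=3.2, y=0.6:
C x=-21.4, y=20.0: 31.3 mi
E x=-10.5, y=-24.4: 28.5 mi
D x=-19.7, y=8.7: 24.3 mi
A x=20.4, y=13.9: 21.7 mi
F x=2.2, y=-17.5: 18.1 mi
B x=0.3, y=-7.1: 8.2 mi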